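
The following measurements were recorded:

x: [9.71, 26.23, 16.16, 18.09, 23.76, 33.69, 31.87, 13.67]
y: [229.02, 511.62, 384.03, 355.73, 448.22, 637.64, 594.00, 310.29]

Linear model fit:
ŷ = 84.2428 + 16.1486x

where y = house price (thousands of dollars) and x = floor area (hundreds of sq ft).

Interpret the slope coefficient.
For each additional hundred sq ft of floor area, predicted house price increases by approximately 16.1486 thousand dollars.

The slope β₁ = 16.1486 gives the rate at which the fitted house price changes with floor area.

Interpretation:
- Floor area up by 1 hundred sq ft → predicted house price increases by 16.1486 thousand dollars
- This is a linear approximation: the same per-unit change is assumed across the whole observed x range
- The slope describes association in these data, not necessarily a causal effect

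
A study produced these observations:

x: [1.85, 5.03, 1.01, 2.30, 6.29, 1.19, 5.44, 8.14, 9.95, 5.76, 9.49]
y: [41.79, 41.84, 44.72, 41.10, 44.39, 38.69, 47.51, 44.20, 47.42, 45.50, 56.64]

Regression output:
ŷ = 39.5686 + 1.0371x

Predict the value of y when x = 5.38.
ŷ = 45.1482

x = 5.38 lies inside the observed range [1.01, 9.95], so the fitted equation applies directly:

ŷ = 39.5686 + 1.0371 × 5.38
ŷ = 39.5686 + 5.5796
ŷ = 45.1482

This is the fitted mean response at that x — an individual observation would come with a wider prediction interval.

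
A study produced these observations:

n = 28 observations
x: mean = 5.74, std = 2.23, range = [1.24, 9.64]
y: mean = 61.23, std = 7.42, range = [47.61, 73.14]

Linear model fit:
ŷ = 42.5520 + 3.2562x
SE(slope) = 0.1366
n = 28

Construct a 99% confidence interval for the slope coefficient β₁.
The 99% CI for β₁ is (2.8766, 3.6358)

Confidence interval for the slope:

The 99% CI for β₁ is: β̂₁ ± t*(α/2, n-2) × SE(β̂₁)

Step 1: Find critical t-value
- Confidence level = 0.99
- Degrees of freedom = n - 2 = 28 - 2 = 26
- t*(α/2, 26) = 2.7787

Step 2: Calculate margin of error
Margin = 2.7787 × 0.1366 = 0.3796

Step 3: Construct interval
CI = 3.2562 ± 0.3796
CI = (2.8766, 3.6358)

Interpretation: each one-unit increase in x is associated with a change in mean y of between 2.8766 and 3.6358, with 99% confidence.
The interval does not include 0, suggesting a significant linear relationship.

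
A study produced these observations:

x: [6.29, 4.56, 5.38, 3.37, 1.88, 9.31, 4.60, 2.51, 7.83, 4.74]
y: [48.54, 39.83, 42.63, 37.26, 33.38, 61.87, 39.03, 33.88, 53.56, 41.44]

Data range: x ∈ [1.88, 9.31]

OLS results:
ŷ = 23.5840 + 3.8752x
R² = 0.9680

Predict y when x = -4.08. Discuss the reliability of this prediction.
ŷ = 7.7732 (extrapolation — x = -4.08 lies outside [1.88, 9.31], so reliability is low).

Prediction calculation:
ŷ = 23.5840 + 3.8752 × (-4.08)
ŷ = 7.7732

Reliability:
- Data range: x ∈ [1.88, 9.31]
- Prediction point: x = -4.08 is 5.96 units below the observed range → this is EXTRAPOLATION, not interpolation

Why that matters here:
- The standard error of prediction grows with (x − x̄)², and x = -4.08 is far from x̄ = 5.05
- There are no observations near this x to validate the fitted line there
- Real relationships often flatten, saturate, or turn nonlinear at extremes

Report the number if required, but flag clearly that it is an extrapolation.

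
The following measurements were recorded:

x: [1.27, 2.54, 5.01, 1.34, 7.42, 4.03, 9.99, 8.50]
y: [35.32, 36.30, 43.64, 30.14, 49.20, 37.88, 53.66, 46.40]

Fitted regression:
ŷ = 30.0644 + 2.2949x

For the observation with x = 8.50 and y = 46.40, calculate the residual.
Residual = -3.1711

The residual is the difference between the actual value and the predicted value:

Residual = y - ŷ

Step 1: Calculate predicted value
ŷ = 30.0644 + 2.2949 × 8.50
ŷ = 49.5711

Step 2: Calculate residual
Residual = 46.40 - 49.5711
Residual = -3.1711

The residual is negative, so the observed y = 46.40 sits below the regression line (the line overestimates it by 3.1711).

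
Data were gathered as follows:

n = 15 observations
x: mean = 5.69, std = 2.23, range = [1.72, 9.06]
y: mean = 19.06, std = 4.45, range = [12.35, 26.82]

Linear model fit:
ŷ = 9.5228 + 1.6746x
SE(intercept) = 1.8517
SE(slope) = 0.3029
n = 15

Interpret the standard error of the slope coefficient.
SE(slope) = 0.3029 measures the uncertainty in the estimated slope. The coefficient is estimated precisely (SE/|β̂₁| = 18.1%).

What SE measures:
- The standard error quantifies the sampling variability of the coefficient estimate
- It is the estimated standard deviation of β̂₁ across hypothetical repeated samples of the same size
- Smaller SE → more precise estimate

Relative precision:
- SE / |β̂₁| = 0.3029 / 1.6746 = 18.1%
- Rule of thumb (under 20%: precise; 20% to under 50%: moderately precise; 50% or more: imprecise) → precise

Link to interval estimation: a confidence interval for β₁ is β̂₁ ± t* × 0.3029, so SE sets the half-width per unit of t*.

What drives SE(β̂₁): larger n (here n = 15) → smaller SE.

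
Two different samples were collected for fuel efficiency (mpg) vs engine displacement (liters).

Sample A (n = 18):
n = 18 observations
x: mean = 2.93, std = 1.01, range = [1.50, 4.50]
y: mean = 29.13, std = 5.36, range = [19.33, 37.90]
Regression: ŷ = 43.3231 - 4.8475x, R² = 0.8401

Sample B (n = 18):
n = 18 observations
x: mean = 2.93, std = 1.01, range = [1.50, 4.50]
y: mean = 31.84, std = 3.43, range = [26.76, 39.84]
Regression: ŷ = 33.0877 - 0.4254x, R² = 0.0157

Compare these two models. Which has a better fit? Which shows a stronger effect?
Model A has the better fit (R² = 0.8401 vs 0.0157). Model A shows the stronger effect (|β₁| = 4.8475 vs 0.4254).

Model Comparison:

Goodness of fit (R²):
- Model A: R² = 0.8401 → 84.01% of variance in fuel efficiency explained
- Model B: R² = 0.0157 → 1.57% of variance in fuel efficiency explained
- 0.8401 > 0.0157 → Model A has the better fit

Which has the larger per-liter effect? (|β₁|)
- Model A: β₁ = -4.8475 → predicted fuel efficiency falls 4.8475 mpg per additional liter of engine displacement
- Model B: β₁ = -0.4254 → predicted fuel efficiency falls 0.4254 mpg per additional liter of engine displacement
- |-4.8475| > |-0.4254| → Model A shows the stronger marginal effect

Notes:
- A better fit (higher R²) doesn't necessarily mean a more important relationship.
- R² measures how tightly points cluster around the line; β₁ measures how steep the line is — they answer different questions.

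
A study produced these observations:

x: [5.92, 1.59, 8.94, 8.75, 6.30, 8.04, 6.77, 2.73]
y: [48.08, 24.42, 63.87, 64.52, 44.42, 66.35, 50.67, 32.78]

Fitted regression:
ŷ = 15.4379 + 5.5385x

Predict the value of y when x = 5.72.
ŷ = 47.1181

Plug x = 5.72 into the fitted line:

ŷ = 15.4379 + 5.5385 × 5.72
ŷ = 15.4379 + 31.6802
ŷ = 47.1181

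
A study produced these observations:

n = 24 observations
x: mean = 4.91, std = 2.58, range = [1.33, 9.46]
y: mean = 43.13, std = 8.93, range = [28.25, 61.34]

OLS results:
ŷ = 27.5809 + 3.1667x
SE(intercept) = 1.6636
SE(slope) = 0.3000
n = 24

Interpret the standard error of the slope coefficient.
SE(slope) = 0.3000 measures the uncertainty in the estimated slope. The coefficient is estimated precisely (SE/|β̂₁| = 9.5%).

SE(β̂₁) = s / √Sxx, where s is the residual standard deviation and Sxx = Σ(x − x̄)². It is the yardstick for how far β̂₁ = 3.1667 could plausibly be from the true slope.

Relative precision:
- SE / |β̂₁| = 0.3000 / 3.1667 = 9.5%
- Rule of thumb (under 20%: precise; 20% to under 50%: moderately precise; 50% or more: imprecise) → precise

Rough 95% range (±2 SE): 3.1667 ± 0.6000 → (2.5667, 3.7667).

What drives SE(β̂₁): more residual scatter → larger SE; wider spread of x values → smaller SE.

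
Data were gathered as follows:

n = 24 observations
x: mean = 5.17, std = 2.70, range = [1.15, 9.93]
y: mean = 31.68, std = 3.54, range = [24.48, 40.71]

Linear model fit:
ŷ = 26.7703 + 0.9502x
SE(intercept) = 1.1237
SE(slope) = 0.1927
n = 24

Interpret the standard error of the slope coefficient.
SE(β̂₁) = 0.1927 is the estimated standard deviation of the slope estimate across repeated samples; relative to β̂₁ = 0.9502 that is 20.3%, a moderately precise estimate.

SE(β̂₁) = s / √Sxx, where s is the residual standard deviation and Sxx = Σ(x − x̄)². It is the yardstick for how far β̂₁ = 0.9502 could plausibly be from the true slope.

Relative precision:
- SE / |β̂₁| = 0.1927 / 0.9502 = 20.3%
- Rule of thumb (under 20%: precise; 20% to under 50%: moderately precise; 50% or more: imprecise) → moderately precise

Rough 95% range (±2 SE): 0.9502 ± 0.3854 → (0.5648, 1.3356).

What drives SE(β̂₁): wider spread of x values → smaller SE; larger n (here n = 24) → smaller SE.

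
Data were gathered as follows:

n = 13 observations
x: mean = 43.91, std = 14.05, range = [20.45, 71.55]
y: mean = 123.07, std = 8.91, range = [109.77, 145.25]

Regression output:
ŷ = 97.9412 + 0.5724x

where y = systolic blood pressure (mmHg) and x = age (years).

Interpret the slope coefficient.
An increase of one year in age is associated with a 0.5724 mmHg increase in predicted blood pressure.

The slope coefficient β₁ = 0.5724 represents the marginal effect of age on blood pressure.

Interpretation:
- Age up by 1 year → predicted blood pressure increases by 0.5724 mmHg
- The effect is assumed constant over the observed range of x (linearity)
- The slope describes association in these data, not necessarily a causal effect

The intercept β₀ = 97.9412 is the predicted blood pressure when age = 0; since the smallest observed x is 20.45, this is an extrapolation and mainly anchors the line.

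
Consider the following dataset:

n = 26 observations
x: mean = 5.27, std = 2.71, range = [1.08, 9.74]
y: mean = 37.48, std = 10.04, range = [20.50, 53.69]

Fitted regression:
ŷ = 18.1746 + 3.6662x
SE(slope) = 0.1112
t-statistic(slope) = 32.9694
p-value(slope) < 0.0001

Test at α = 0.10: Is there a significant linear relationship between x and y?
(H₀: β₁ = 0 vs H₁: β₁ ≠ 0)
p-value < 0.0001 < α = 0.10, so we reject H₀. The relationship is significant.

Hypothesis test for the slope coefficient:

H₀: β₁ = 0 (no linear relationship)
H₁: β₁ ≠ 0 (linear relationship exists)

Test statistic: t = β̂₁ / SE(β̂₁) = 3.6662 / 0.1112 = 32.9694

The p-value (<0.0001) is the probability, under H₀, of a t-statistic at least as extreme as |t| = 32.9694 (two-sided, df = n − 2 = 24).

Decision rule: reject H₀ if p-value < α.
p-value < 0.0001 < α = 0.10 → reject H₀.

There is sufficient evidence at the 10% significance level to conclude that a linear relationship exists between x and y.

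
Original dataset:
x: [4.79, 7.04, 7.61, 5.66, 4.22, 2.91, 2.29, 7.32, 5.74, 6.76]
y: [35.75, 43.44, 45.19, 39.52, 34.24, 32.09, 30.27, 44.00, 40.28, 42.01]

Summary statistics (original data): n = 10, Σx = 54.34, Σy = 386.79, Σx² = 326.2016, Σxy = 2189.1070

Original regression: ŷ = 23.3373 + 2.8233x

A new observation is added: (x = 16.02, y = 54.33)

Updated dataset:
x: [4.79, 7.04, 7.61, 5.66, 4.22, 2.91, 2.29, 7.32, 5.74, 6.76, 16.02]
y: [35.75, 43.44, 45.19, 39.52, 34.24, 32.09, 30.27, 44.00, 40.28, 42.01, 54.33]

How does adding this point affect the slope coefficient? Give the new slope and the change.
New slope β₁ = 1.7916 versus 2.8233 before: a change of -1.0317 (-36.5%).

x = 16.02 lies well outside the original x-range [2.29, 7.61] (x̄ ≈ 5.43), so this observation has high leverage and can move the slope substantially.

Step 1: Update the sums with the new point (n goes from 10 to 11)
Σx  = 54.34 + 16.02 = 70.36
Σy  = 386.79 + 54.33 = 441.12
Σx² = 326.2016 + 16.02² = 326.2016 + 256.6404 = 582.8420
Σxy = 2189.1070 + 16.02×54.33 = 2189.1070 + 870.3666 = 3059.4736

Step 2: Recompute the slope with b₁ = (nΣxy − ΣxΣy) / (nΣx² − (Σx)²)
Numerator   = 11×3059.4736 − 70.36×441.12 = 33654.2096 − 31037.2032 = 2617.0064
Denominator = 11×582.8420 − 70.36² = 6411.2620 − 4950.5296 = 1460.7324
b₁(new) = 2617.0064 / 1460.7324 = 1.7916

(Same formula on the original sums: (10×2189.1070 − 54.34×386.79) / (10×326.2016 − 54.34²) = 872.9014 / 309.1804 = 2.8233, matching the given fit.)

Step 3: Change in slope
Δβ₁ = 1.7916 − 2.8233 = -1.0317
Relative change = -1.0317 / 2.8233 × 100% = -36.5%
→ the slope decreases when the point is added.

Because the point sits below the extension of the original line at a high-leverage x, it tilts the fit down.
In practice: examine leverage (hᵢ) and Cook's distance rather than deleting it automatically.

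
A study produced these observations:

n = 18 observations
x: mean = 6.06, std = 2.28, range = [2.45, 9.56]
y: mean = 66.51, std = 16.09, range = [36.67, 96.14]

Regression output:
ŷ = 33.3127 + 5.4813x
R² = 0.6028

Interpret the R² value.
About 60.28% of the variability in y is accounted for by the regression on x (R² = 0.6028) — a moderate linear fit.

The coefficient of determination R² is the fraction of the total variation in y that the fitted line accounts for.

Here R² = 0.6028:
- Explained: 60.28% of the variation in y
- Unexplained (residual): 100% − 60.28% = 39.72%
- Rule of thumb (below 0.3 weak; 0.3 to below 0.7 moderate; 0.7 and above strong) → moderate

Equivalently, for simple linear regression R² = r², so |r| = √0.6028 ≈ 0.7764.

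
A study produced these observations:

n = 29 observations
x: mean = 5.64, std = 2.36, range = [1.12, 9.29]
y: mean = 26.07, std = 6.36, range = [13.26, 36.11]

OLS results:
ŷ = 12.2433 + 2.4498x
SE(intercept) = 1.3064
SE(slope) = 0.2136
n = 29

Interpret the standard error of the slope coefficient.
The slope 2.4498 is pinned down to within about ±0.2136 (one SE) by these data — relative uncertainty 8.7%, i.e. precise.

SE(β̂₁) = s / √Sxx, where s is the residual standard deviation and Sxx = Σ(x − x̄)². It is the yardstick for how far β̂₁ = 2.4498 could plausibly be from the true slope.

Relative precision:
- SE / |β̂₁| = 0.2136 / 2.4498 = 8.7%
- Rule of thumb (under 20%: precise; 20% to under 50%: moderately precise; 50% or more: imprecise) → precise

Link to the t-test: t = β̂₁ / SE(β̂₁) = 2.4498 / 0.2136 = 11.4691, the statistic for H₀: β₁ = 0.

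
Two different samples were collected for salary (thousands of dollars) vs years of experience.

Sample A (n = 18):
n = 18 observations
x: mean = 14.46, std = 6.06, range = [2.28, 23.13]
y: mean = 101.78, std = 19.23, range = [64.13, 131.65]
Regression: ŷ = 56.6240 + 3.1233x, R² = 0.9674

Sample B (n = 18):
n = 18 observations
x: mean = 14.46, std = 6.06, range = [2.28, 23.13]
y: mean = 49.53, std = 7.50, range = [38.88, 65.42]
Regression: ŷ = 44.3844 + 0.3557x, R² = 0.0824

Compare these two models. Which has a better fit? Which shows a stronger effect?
Model A has the better fit (R² = 0.9674 vs 0.0824). Model A shows the stronger effect (|β₁| = 3.1233 vs 0.3557).

Model Comparison:

Which explains more variance? (R²)
- Model A: R² = 0.9674 → 96.74% of variance in salary explained
- Model B: R² = 0.0824 → 8.24% of variance in salary explained
- 0.9674 > 0.0824 → Model A has the better fit

Strength of effect — compare |β₁|:
- Model A: β₁ = 3.1233 → predicted salary rises 3.1233 thousand dollars per additional year of experience
- Model B: β₁ = 0.3557 → predicted salary rises 0.3557 thousand dollars per additional year of experience
- |3.1233| > |0.3557| → Model A shows the stronger marginal effect

Notes:
- A steeper slope doesn't make a better model if the scatter around the line is large.
- R² measures how tightly points cluster around the line; β₁ measures how steep the line is — they answer different questions.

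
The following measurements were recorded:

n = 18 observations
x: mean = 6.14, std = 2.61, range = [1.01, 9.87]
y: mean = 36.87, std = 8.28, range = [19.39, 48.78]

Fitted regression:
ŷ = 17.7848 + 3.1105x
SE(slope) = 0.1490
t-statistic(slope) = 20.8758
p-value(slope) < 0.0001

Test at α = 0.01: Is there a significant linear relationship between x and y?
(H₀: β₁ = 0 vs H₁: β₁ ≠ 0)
Reject H₀: p-value < 0.0001 < α = 0.01. The linear relationship is significant at the 1% level.

Hypothesis test for the slope coefficient:

H₀: β₁ = 0 (no linear relationship)
H₁: β₁ ≠ 0 (linear relationship exists)

Test statistic: t = β̂₁ / SE(β̂₁) = 3.1105 / 0.1490 = 20.8758

p < 0.0001: how often a slope estimate this far from 0 (in SE units) would arise by chance if β₁ were truly 0.

Decision rule: reject H₀ if p-value < α.
p-value < 0.0001 < α = 0.01 → reject H₀.

At α = 0.01 the data do provide convincing evidence of a nonzero slope.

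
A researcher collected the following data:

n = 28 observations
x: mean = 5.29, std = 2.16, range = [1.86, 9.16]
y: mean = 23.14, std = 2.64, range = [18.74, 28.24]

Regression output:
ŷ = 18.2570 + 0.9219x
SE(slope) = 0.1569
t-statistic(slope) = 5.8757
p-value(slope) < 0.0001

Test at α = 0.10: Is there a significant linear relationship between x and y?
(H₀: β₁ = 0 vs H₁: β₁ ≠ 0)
Since p-value < 0.0001 < α = 0.10, reject H₀ — the slope is significantly different from 0.

Hypothesis test for the slope coefficient:

H₀: β₁ = 0 (no linear relationship)
H₁: β₁ ≠ 0 (linear relationship exists)

Test statistic: t = β̂₁ / SE(β̂₁) = 0.9219 / 0.1569 = 5.8757

p < 0.0001: how often a slope estimate this far from 0 (in SE units) would arise by chance if β₁ were truly 0.

Decision rule: reject H₀ if p-value < α.
p-value < 0.0001 < α = 0.10 → reject H₀.

At α = 0.10 the data do provide convincing evidence of a nonzero slope.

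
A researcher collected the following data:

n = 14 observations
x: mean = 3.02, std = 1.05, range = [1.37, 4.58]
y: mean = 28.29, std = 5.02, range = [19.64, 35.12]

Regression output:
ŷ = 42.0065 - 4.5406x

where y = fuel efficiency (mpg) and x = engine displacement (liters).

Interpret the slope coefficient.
An increase of one liter in engine displacement is associated with a 4.5406 mpg decrease in predicted fuel efficiency.

The slope coefficient β₁ = -4.5406 represents the marginal effect of engine displacement on fuel efficiency.

Interpretation:
- Engine displacement up by 1 liter → predicted fuel efficiency decreases by 4.5406 mpg
- The effect is assumed constant over the observed range of x (linearity)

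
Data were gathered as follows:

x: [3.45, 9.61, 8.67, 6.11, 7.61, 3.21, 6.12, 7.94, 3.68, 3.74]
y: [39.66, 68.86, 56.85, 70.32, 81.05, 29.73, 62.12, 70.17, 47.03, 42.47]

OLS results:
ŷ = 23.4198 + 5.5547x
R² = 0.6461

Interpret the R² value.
R² = 0.6461 means 64.61% of the variation in y is explained by the linear relationship with x. This indicates a moderate fit.

The coefficient of determination R² is the fraction of the total variation in y that the fitted line accounts for.

Here R² = 0.6461:
- Explained: 64.61% of the variation in y
- Unexplained (residual): 100% − 64.61% = 35.39%
- Rule of thumb (below 0.3 weak; 0.3 to below 0.7 moderate; 0.7 and above strong) → moderate

Calculation: R² = 1 − (SS_res / SS_tot), where SS_res is the sum of squared residuals and SS_tot the total sum of squares.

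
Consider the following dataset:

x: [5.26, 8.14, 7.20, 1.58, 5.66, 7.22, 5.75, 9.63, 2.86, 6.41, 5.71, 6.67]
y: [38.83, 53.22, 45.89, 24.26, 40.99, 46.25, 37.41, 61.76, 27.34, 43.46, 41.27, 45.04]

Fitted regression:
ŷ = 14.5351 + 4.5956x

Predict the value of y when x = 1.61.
ŷ = 21.9340

To predict y for x = 1.61, substitute into the regression equation:

ŷ = 14.5351 + 4.5956 × 1.61
ŷ = 14.5351 + 7.3989
ŷ = 21.9340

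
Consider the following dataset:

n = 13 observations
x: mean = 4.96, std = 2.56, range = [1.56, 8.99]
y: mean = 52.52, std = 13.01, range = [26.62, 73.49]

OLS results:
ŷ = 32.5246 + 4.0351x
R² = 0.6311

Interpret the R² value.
The model explains 63.11% of the variance in y (R² = 0.6311), leaving 36.89% unexplained; the fit is moderate.

R² (coefficient of determination) measures the proportion of variance in y explained by the regression model.

Here R² = 0.6311:
- Explained: 63.11% of the variation in y
- Unexplained (residual): 100% − 63.11% = 36.89%
- Rule of thumb (below 0.3 weak; 0.3 to below 0.7 moderate; 0.7 and above strong) → moderate

Equivalently, for simple linear regression R² = r², so |r| = √0.6311 ≈ 0.7944.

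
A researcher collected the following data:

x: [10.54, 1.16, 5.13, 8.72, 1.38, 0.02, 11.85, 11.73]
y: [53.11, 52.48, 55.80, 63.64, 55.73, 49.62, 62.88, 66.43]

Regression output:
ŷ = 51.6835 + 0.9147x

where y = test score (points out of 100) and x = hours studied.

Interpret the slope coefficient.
On average, test score is about 0.9147 points higher for every extra hour of study time.

β₁ = 0.9147 is the change in predicted test score (points) per additional hour of study time.

Interpretation:
- Study time up by 1 hour → predicted test score increases by 0.9147 points
- The effect is assumed constant over the observed range of x (linearity)

(β₀ = 51.6835 is the fitted value at x = 0 and is not part of the slope interpretation.)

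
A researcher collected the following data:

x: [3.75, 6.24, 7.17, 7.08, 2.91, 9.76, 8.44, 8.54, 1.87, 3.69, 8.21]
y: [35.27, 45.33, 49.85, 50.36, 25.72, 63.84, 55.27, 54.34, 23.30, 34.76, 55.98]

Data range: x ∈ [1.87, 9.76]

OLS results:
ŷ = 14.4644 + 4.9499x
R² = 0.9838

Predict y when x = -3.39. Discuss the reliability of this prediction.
ŷ = -2.3158 (extrapolation — x = -3.39 lies outside [1.87, 9.76], so reliability is low).

Prediction calculation:
ŷ = 14.4644 + 4.9499 × (-3.39)
ŷ = -2.3158

Reliability:
- Data range: x ∈ [1.87, 9.76]
- Prediction point: x = -3.39 is 5.26 units below the observed range → this is EXTRAPOLATION, not interpolation

Why that matters here:
- R² describes fit only over the sampled x values; it says nothing about behaviour beyond them
- There are no observations near this x to validate the fitted line there
- The standard error of prediction grows with (x − x̄)², and x = -3.39 is far from x̄ = 6.15

The R² = 0.9838 only validates the fit within [1.87, 9.76]; treat ŷ = -2.3158 with caution.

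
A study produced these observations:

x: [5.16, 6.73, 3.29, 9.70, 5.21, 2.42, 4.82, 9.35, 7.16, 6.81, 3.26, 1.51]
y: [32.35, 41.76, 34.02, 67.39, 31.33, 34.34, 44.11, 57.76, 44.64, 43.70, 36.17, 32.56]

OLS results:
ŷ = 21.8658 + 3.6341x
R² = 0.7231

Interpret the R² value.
The model explains 72.31% of the variance in y (R² = 0.7231), leaving 27.69% unexplained; the fit is strong.

R² (coefficient of determination) measures the proportion of variance in y explained by the regression model.

Here R² = 0.7231:
- Explained: 72.31% of the variation in y
- Unexplained (residual): 100% − 72.31% = 27.69%
- Rule of thumb (below 0.3 weak; 0.3 to below 0.7 moderate; 0.7 and above strong) → strong

Calculation: R² = 1 − (SS_res / SS_tot), where SS_res is the sum of squared residuals and SS_tot the total sum of squares.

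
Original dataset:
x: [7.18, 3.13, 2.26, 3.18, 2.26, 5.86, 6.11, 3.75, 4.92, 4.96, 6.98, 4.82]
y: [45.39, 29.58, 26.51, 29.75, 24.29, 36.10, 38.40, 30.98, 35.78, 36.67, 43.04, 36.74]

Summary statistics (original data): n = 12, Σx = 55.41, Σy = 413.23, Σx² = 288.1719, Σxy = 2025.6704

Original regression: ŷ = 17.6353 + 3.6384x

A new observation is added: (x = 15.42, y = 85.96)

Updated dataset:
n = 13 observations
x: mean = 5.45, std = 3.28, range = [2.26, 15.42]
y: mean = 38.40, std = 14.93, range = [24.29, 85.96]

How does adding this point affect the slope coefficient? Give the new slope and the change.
New slope β₁ = 4.5086 versus 3.6384 before: a change of +0.8702 (+23.9%).

x = 15.42 lies well outside the original x-range [2.26, 7.18] (x̄ ≈ 4.62), so this observation has high leverage and can move the slope substantially.

Step 1: Update the sums with the new point (n goes from 12 to 13)
Σx  = 55.41 + 15.42 = 70.83
Σy  = 413.23 + 85.96 = 499.19
Σx² = 288.1719 + 15.42² = 288.1719 + 237.7764 = 525.9483
Σxy = 2025.6704 + 15.42×85.96 = 2025.6704 + 1325.5032 = 3351.1736

Step 2: Recompute the slope with b₁ = (nΣxy − ΣxΣy) / (nΣx² − (Σx)²)
Numerator   = 13×3351.1736 − 70.83×499.19 = 43565.2568 − 35357.6277 = 8207.6291
Denominator = 13×525.9483 − 70.83² = 6837.3279 − 5016.8889 = 1820.4390
b₁(new) = 8207.6291 / 1820.4390 = 4.5086

(Same formula on the original sums: (12×2025.6704 − 55.41×413.23) / (12×288.1719 − 55.41²) = 1410.9705 / 387.7947 = 3.6384, matching the given fit.)

Step 3: Change in slope
Δβ₁ = 4.5086 − 3.6384 = +0.8702
Relative change = +0.8702 / 3.6384 × 100% = +23.9%
→ the slope increases when the point is added.

Because the point sits above the extension of the original line at a high-leverage x, it tilts the fit up.
In practice: examine leverage (hᵢ) and Cook's distance rather than deleting it automatically; check such a point for data-entry or measurement error.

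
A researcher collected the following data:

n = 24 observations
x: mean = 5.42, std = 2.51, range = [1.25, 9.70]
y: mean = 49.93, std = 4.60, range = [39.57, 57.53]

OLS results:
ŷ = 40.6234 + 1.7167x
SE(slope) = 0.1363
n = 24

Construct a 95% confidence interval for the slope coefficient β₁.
The 95% CI for β₁ is (1.4340, 1.9994)

Confidence interval for the slope:

The 95% CI for β₁ is: β̂₁ ± t*(α/2, n-2) × SE(β̂₁)

Step 1: Find critical t-value
- Confidence level = 0.95
- Degrees of freedom = n - 2 = 24 - 2 = 22
- t*(α/2, 22) = 2.0739

Step 2: Calculate margin of error
Margin = 2.0739 × 0.1363 = 0.2827

Step 3: Construct interval
CI = 1.7167 ± 0.2827
CI = (1.4340, 1.9994)

Interpretation: We are 95% confident that the true slope β₁ lies between 1.4340 and 1.9994.
The interval does not include 0, suggesting a significant linear relationship.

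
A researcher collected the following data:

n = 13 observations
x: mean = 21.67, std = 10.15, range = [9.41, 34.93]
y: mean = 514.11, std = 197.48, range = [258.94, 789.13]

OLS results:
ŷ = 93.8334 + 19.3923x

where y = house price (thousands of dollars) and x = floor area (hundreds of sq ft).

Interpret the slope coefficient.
On average, house price is about 19.3923 thousand dollars higher for every extra hundred sq ft of floor area.

β₁ = 19.3923 is the change in predicted house price (thousand dollars) per additional hundred sq ft of floor area.

Interpretation:
- Floor area up by 1 hundred sq ft → predicted house price increases by 19.3923 thousand dollars
- This is a linear approximation: the same per-unit change is assumed across the whole observed x range

(β₀ = 93.8334 is the fitted value at x = 0 and is not part of the slope interpretation.)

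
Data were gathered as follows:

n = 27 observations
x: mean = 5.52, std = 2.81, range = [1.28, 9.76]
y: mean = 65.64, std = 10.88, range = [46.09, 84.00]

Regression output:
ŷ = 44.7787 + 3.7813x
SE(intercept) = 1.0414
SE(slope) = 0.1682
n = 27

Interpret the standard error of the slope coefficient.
SE(slope) = 0.1682 measures the uncertainty in the estimated slope. The coefficient is estimated precisely (SE/|β̂₁| = 4.4%).

SE(β̂₁) = 0.1682 says: if we drew many samples of n = 27 from the same population and refit each time, the fitted slopes would scatter with a standard deviation of roughly 0.1682 around the true β₁.

Relative precision:
- SE / |β̂₁| = 0.1682 / 3.7813 = 4.4%
- Rule of thumb (under 20%: precise; 20% to under 50%: moderately precise; 50% or more: imprecise) → precise

Rough 95% range (±2 SE): 3.7813 ± 0.3364 → (3.4449, 4.1177).

What drives SE(β̂₁): wider spread of x values → smaller SE.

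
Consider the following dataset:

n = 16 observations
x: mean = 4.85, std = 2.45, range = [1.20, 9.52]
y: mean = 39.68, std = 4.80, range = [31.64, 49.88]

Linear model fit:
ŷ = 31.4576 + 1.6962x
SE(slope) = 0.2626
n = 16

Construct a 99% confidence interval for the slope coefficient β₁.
The 99% CI for β₁ is (0.9145, 2.4779)

Confidence interval for the slope:

The 99% CI for β₁ is: β̂₁ ± t*(α/2, n-2) × SE(β̂₁)

Step 1: Find critical t-value
- Confidence level = 0.99
- Degrees of freedom = n - 2 = 16 - 2 = 14
- t*(α/2, 14) = 2.9768

Step 2: Calculate margin of error
Margin = 2.9768 × 0.2626 = 0.7817

Step 3: Construct interval
CI = 1.6962 ± 0.7817
CI = (0.9145, 2.4779)

Interpretation: each one-unit increase in x is associated with a change in mean y of between 0.9145 and 2.4779, with 99% confidence.
Both endpoints are positive, so the data support a genuinely positive slope at this confidence level.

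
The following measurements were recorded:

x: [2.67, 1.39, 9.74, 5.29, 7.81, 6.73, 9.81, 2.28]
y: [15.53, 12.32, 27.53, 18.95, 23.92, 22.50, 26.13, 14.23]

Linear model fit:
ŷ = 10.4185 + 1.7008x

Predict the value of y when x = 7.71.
ŷ = 23.5317

x = 7.71 lies inside the observed range [1.39, 9.81], so the fitted equation applies directly:

ŷ = 10.4185 + 1.7008 × 7.71
ŷ = 10.4185 + 13.1132
ŷ = 23.5317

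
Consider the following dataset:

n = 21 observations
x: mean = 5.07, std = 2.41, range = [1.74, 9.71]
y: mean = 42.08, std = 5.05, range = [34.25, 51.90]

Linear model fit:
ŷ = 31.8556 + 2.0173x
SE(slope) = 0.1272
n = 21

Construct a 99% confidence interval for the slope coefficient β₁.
The 99% CI for β₁ is (1.6534, 2.3812)

Confidence interval for the slope:

The 99% CI for β₁ is: β̂₁ ± t*(α/2, n-2) × SE(β̂₁)

Step 1: Find critical t-value
- Confidence level = 0.99
- Degrees of freedom = n - 2 = 21 - 2 = 19
- t*(α/2, 19) = 2.8609

Step 2: Calculate margin of error
Margin = 2.8609 × 0.1272 = 0.3639

Step 3: Construct interval
CI = 2.0173 ± 0.3639
CI = (1.6534, 2.3812)

Interpretation: intervals built this way capture the true β₁ in 99% of repeated samples; here the plausible range for the per-unit effect of x on y is 1.6534 to 2.3812.
Since 0 is outside the interval, a two-sided test at α = 0.01 would reject H₀: β₁ = 0.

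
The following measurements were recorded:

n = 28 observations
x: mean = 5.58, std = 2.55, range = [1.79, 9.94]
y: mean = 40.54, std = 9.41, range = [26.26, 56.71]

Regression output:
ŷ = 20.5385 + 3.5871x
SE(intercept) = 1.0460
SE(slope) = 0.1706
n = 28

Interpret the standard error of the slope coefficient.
SE(β̂₁) = 0.1706 is the estimated standard deviation of the slope estimate across repeated samples; relative to β̂₁ = 3.5871 that is 4.8%, a precise estimate.

What SE measures:
- The standard error quantifies the sampling variability of the coefficient estimate
- It is the estimated standard deviation of β̂₁ across hypothetical repeated samples of the same size
- Smaller SE → more precise estimate

Relative precision:
- SE / |β̂₁| = 0.1706 / 3.5871 = 4.8%
- Rule of thumb (under 20%: precise; 20% to under 50%: moderately precise; 50% or more: imprecise) → precise

Rough 95% range (±2 SE): 3.5871 ± 0.3412 → (3.2459, 3.9283).

What drives SE(β̂₁): more residual scatter → larger SE; larger n (here n = 28) → smaller SE.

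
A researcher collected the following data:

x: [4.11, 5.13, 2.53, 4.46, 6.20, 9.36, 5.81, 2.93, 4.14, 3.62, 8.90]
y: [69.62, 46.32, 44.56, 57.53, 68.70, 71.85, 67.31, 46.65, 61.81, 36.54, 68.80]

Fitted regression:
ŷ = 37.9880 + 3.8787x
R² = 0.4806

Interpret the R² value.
About 48.06% of the variability in y is accounted for by the regression on x (R² = 0.4806) — a moderate linear fit.

R² = 1 − SS_res/SS_tot compares the residual scatter to the total scatter of y about its mean.

Here R² = 0.4806:
- Explained: 48.06% of the variation in y
- Unexplained (residual): 100% − 48.06% = 51.94%
- Rule of thumb (below 0.3 weak; 0.3 to below 0.7 moderate; 0.7 and above strong) → moderate

Equivalently, for simple linear regression R² = r², so |r| = √0.4806 ≈ 0.6933.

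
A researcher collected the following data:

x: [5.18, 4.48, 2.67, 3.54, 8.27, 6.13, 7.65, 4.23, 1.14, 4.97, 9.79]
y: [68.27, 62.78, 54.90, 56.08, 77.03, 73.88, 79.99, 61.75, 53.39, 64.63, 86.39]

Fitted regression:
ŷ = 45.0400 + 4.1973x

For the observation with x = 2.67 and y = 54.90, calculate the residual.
Residual = -1.3468

The residual is the difference between the actual value and the predicted value:

Residual = y - ŷ

Step 1: Calculate predicted value
ŷ = 45.0400 + 4.1973 × 2.67
ŷ = 56.2468

Step 2: Calculate residual
Residual = 54.90 - 56.2468
Residual = -1.3468

The residual is negative, so the observed y = 54.90 sits below the regression line (the line overestimates it by 1.3468).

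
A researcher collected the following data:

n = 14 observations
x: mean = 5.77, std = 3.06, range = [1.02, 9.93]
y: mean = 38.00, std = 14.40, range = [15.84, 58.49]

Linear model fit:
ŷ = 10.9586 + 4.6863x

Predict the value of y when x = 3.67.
ŷ = 28.1573

x = 3.67 lies inside the observed range [1.02, 9.93], so the fitted equation applies directly:

ŷ = 10.9586 + 4.6863 × 3.67
ŷ = 10.9586 + 17.1987
ŷ = 28.1573

This is a point prediction; actual observations scatter around it by roughly the residual standard deviation.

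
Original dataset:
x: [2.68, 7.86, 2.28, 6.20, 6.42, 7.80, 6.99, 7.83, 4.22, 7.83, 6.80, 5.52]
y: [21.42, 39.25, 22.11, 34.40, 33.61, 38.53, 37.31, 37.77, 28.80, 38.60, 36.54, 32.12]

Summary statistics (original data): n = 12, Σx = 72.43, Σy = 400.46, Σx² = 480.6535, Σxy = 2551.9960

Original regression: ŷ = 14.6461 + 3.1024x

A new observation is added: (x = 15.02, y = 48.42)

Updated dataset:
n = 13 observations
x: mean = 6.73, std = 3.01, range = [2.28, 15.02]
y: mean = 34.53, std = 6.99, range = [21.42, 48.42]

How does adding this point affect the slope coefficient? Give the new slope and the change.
New slope β₁ = 2.2010 versus 3.1024 before: a change of -0.9014 (-29.1%).

x = 15.02 lies well outside the original x-range [2.28, 7.86] (x̄ ≈ 6.04), so this observation has high leverage and can move the slope substantially.

Step 1: Update the sums with the new point (n goes from 12 to 13)
Σx  = 72.43 + 15.02 = 87.45
Σy  = 400.46 + 48.42 = 448.88
Σx² = 480.6535 + 15.02² = 480.6535 + 225.6004 = 706.2539
Σxy = 2551.9960 + 15.02×48.42 = 2551.9960 + 727.2684 = 3279.2644

Step 2: Recompute the slope with b₁ = (nΣxy − ΣxΣy) / (nΣx² − (Σx)²)
Numerator   = 13×3279.2644 − 87.45×448.88 = 42630.4372 − 39254.5560 = 3375.8812
Denominator = 13×706.2539 − 87.45² = 9181.3007 − 7647.5025 = 1533.7982
b₁(new) = 3375.8812 / 1533.7982 = 2.2010

(Same formula on the original sums: (12×2551.9960 − 72.43×400.46) / (12×480.6535 − 72.43²) = 1618.6342 / 521.7371 = 3.1024, matching the given fit.)

Step 3: Change in slope
Δβ₁ = 2.2010 − 3.1024 = -0.9014
Relative change = -0.9014 / 3.1024 × 100% = -29.1%
→ the slope decreases when the point is added.

Because the point sits below the extension of the original line at a high-leverage x, it tilts the fit down.
In practice: refit with and without it and report both if conclusions differ.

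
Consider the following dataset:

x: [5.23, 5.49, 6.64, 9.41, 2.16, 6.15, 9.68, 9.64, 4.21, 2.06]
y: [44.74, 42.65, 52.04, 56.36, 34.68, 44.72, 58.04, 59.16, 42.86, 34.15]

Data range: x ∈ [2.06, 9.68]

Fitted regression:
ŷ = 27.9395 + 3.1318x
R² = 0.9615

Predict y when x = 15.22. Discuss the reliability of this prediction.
ŷ = 75.6055, but this is extrapolation (above the data range [2.06, 9.68]) and may be unreliable.

Prediction calculation:
ŷ = 27.9395 + 3.1318 × 15.22
ŷ = 75.6055

Reliability:
- Data range: x ∈ [2.06, 9.68]
- Prediction point: x = 15.22 is 5.54 units above the observed range → this is EXTRAPOLATION, not interpolation

Why that matters here:
- R² describes fit only over the sampled x values; it says nothing about behaviour beyond them
- There are no observations near this x to validate the fitted line there
- The linear relationship may not hold outside the observed range

The R² = 0.9615 only validates the fit within [2.06, 9.68]; treat ŷ = 75.6055 with caution.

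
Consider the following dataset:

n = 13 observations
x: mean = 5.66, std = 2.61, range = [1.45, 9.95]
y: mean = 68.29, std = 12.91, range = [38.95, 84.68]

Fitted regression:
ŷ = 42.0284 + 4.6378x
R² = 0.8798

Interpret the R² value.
About 87.98% of the variability in y is accounted for by the regression on x (R² = 0.8798) — a strong linear fit.

The coefficient of determination R² is the fraction of the total variation in y that the fitted line accounts for.

Here R² = 0.8798:
- Explained: 87.98% of the variation in y
- Unexplained (residual): 100% − 87.98% = 12.02%
- Rule of thumb (below 0.3 weak; 0.3 to below 0.7 moderate; 0.7 and above strong) → strong

Calculation: R² = 1 − (SS_res / SS_tot), where SS_res is the sum of squared residuals and SS_tot the total sum of squares.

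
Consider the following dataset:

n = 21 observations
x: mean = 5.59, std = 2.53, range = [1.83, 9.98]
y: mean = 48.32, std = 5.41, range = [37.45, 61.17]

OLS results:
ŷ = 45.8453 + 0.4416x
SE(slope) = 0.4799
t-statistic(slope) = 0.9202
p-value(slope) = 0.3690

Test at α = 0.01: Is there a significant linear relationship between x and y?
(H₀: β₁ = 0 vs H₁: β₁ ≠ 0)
p-value = 0.3690 ≥ α = 0.01, so we fail to reject H₀. The relationship is not significant.

Hypothesis test for the slope coefficient:

H₀: β₁ = 0 (no linear relationship)
H₁: β₁ ≠ 0 (linear relationship exists)

Test statistic: t = β̂₁ / SE(β̂₁) = 0.4416 / 0.4799 = 0.9202

p = 0.3690: how often a slope estimate this far from 0 (in SE units) would arise by chance if β₁ were truly 0.

Decision rule: reject H₀ if p-value < α.
p-value = 0.3690 ≥ α = 0.01 → fail to reject H₀.

There is not sufficient evidence at the 1% significance level to conclude that a linear relationship exists between x and y.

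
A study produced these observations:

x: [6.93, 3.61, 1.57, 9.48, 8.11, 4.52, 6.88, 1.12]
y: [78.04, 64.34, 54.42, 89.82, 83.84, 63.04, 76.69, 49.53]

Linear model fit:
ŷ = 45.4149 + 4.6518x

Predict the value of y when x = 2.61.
ŷ = 57.5561

Plug x = 2.61 into the fitted line:

ŷ = 45.4149 + 4.6518 × 2.61
ŷ = 45.4149 + 12.1412
ŷ = 57.5561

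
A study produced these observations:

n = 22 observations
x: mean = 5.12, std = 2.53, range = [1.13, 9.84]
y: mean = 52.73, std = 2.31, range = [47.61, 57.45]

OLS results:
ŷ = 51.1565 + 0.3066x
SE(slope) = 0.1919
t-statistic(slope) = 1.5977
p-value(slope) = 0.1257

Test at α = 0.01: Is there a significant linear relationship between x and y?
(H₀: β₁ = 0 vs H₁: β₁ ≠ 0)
p-value = 0.1257 ≥ α = 0.01, so we fail to reject H₀. The relationship is not significant.

Hypothesis test for the slope coefficient:

H₀: β₁ = 0 (no linear relationship)
H₁: β₁ ≠ 0 (linear relationship exists)

Test statistic: t = β̂₁ / SE(β̂₁) = 0.3066 / 0.1919 = 1.5977

With df = 20, the two-sided p-value for |t| = 1.5977 is 0.1257.

Decision rule: reject H₀ if p-value < α.
p-value = 0.1257 ≥ α = 0.01 → fail to reject H₀.

There is not sufficient evidence at the 1% significance level to conclude that a linear relationship exists between x and y.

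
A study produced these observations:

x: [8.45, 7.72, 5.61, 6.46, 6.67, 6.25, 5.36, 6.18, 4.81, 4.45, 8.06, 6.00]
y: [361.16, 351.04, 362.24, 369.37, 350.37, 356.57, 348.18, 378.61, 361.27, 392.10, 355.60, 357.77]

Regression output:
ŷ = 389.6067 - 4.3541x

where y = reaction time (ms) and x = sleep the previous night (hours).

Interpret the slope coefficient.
On average, reaction time is about 4.3541 ms lower for every extra hour of sleep.

β₁ = -4.3541 is the change in predicted reaction time (ms) per additional hour of sleep.

Interpretation:
- Sleep up by 1 hour → predicted reaction time decreases by 4.3541 ms
- The effect is assumed constant over the observed range of x (linearity)
- The sign (−) gives the direction; the magnitude 4.3541 gives the size of the effect per hour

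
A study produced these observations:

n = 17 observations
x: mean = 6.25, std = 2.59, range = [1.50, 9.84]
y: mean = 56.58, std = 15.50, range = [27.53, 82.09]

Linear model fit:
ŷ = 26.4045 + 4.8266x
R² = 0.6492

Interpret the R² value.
The model explains 64.92% of the variance in y (R² = 0.6492), leaving 35.08% unexplained; the fit is moderate.

R² (coefficient of determination) measures the proportion of variance in y explained by the regression model.

Here R² = 0.6492:
- Explained: 64.92% of the variation in y
- Unexplained (residual): 100% − 64.92% = 35.08%
- Rule of thumb (below 0.3 weak; 0.3 to below 0.7 moderate; 0.7 and above strong) → moderate

Equivalently, for simple linear regression R² = r², so |r| = √0.6492 ≈ 0.8057.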